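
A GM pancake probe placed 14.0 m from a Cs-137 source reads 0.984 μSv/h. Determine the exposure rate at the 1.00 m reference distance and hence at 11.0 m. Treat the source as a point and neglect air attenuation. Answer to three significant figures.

193 μSv/h; 1.59 μSv/h

Applying the 1/r² law,
At 1.00 m: 0.984 × (14.0/1.00)² = 0.984 × 196.0 = 192.9 μSv/h
At 11.0 m: (1.00/11.0)² = 0.008264, so 192.9 × 0.008264 = 1.594 μSv/h.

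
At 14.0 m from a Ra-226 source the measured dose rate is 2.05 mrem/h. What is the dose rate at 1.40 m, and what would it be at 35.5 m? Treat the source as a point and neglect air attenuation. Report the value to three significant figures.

205 mrem/h; 0.319 mrem/h

Applying the 1/r² law,
At 1.40 m: (14.0/1.40)² = 100.0, so 2.05 × 100.0 = 205.0 mrem/h
At 35.5 m: 205.0 × (1.40/35.5)² = 205.0 × 0.001555 = 0.3188 mrem/h.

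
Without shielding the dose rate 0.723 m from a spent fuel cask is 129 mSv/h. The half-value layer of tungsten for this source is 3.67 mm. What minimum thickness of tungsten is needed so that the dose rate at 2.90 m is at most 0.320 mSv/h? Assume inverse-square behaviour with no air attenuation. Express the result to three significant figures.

17.1 mm

At 2.90 m, distance alone gives (0.723/2.90)² = 0.06216, so 129 × 0.06216 = 8.019 mSv/h.
Further attenuation needed: 8.019/0.320 = 25.06.
n = log₂(25.06) = 4.647 half-value layers.
Thickness = 4.647 × 3.67 mm = 17.05 mm.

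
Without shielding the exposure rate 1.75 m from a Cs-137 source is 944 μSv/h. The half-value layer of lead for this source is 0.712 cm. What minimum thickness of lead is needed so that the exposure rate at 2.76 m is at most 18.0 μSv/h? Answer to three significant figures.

At 2.76 m, distance alone gives 944 × (1.75/2.76)² = 944 × 0.4020 = 379.5 μSv/h.
Further attenuation needed: 379.5/18.0 = 21.08.
n = log₂(21.08) = 4.398 half-value layers.
Thickness = 4.398 × 0.712 cm = 3.131 cm.

3.13 cm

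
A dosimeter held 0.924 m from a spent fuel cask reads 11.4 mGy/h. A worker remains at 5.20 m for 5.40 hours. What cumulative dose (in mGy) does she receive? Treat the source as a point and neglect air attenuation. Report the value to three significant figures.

1.94 mGy

Since intensity falls as 1/r², rate at 5.20 m:
11.4 × (0.924/5.20)² = 11.4 × 0.03157 = 0.3599 mGy/h.
Dose = rate × time = 0.3599 mGy/h × 5.400 h = 1.943 mGy.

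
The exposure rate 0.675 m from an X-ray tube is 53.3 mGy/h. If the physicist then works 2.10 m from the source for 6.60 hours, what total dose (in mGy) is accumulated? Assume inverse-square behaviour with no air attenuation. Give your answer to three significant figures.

36.3 mGy

Applying the 1/r² law, rate at 2.10 m:
53.3 × (0.675/2.10)² = 53.3 × 0.1033 = 5.506 mGy/h.
Dose = rate × time = 5.506 mGy/h × 6.600 h = 36.34 mGy.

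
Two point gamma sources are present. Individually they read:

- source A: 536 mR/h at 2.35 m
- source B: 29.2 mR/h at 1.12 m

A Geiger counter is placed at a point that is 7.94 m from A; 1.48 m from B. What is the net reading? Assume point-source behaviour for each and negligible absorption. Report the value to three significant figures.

63.7 mR/h

By superposition, sum each source's inverse-square contribution:
A: 536 × (2.35/7.94)² = 46.95 mR/h
B: 29.2 × (1.12/1.48)² = 16.72 mR/h
Total = 46.95 + 16.72 = 63.67 mR/h.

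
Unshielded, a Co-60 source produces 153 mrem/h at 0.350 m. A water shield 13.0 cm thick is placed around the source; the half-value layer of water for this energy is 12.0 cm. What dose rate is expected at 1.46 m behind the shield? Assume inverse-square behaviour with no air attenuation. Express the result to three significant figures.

Distance alone: (0.350/1.46)² = 0.05747, so 153 × 0.05747 = 8.793 mrem/h.
Shield: 13.0/12.0 = 1.083 half-value layers → attenuation 2^(−1.083) = 0.4720.
Combined: 8.793 × 0.4720 = 4.150 mrem/h.

4.15 mrem/h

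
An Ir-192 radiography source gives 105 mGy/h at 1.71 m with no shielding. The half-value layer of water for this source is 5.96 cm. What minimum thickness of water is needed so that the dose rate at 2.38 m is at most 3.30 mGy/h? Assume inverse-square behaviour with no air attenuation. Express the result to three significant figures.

24.1 cm

At 2.38 m, distance alone gives 105 × (1.71/2.38)² = 105 × 0.5162 = 54.20 mGy/h.
Further attenuation needed: 54.20/3.30 = 16.42.
n = log₂(16.42) = 4.037 half-value layers.
Thickness = 4.037 × 5.96 cm = 24.06 cm.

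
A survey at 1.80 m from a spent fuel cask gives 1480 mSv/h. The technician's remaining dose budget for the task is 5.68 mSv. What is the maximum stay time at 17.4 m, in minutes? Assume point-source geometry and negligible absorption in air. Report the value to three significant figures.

21.5 min

By the inverse-square law, rate at 17.4 m:
(1.80/17.4)² = 0.01070, so 1480 × 0.01070 = 15.84 mSv/h.
Stay time = 5.68 mSv ÷ 15.84 mSv/h = 0.3586 h = 21.52 min.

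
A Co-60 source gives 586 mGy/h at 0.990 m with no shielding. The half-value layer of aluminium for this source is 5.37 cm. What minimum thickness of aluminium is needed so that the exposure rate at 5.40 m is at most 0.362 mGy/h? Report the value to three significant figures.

31.0 cm

At 5.40 m, distance alone gives (0.990/5.40)² = 0.03361, so 586 × 0.03361 = 19.70 mGy/h.
Further attenuation needed: 19.70/0.362 = 54.42.
n = log₂(54.42) = 5.766 half-value layers.
Thickness = 5.766 × 5.37 cm = 30.96 cm.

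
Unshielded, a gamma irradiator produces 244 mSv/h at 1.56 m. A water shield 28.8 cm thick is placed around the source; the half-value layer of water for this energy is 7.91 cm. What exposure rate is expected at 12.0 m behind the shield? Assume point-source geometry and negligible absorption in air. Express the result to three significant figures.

Distance alone: (1.56/12.0)² = 0.01690, so 244 × 0.01690 = 4.124 mSv/h.
Shield: 28.8/7.91 = 3.641 half-value layers → attenuation 2^(−3.641) = 0.08016.
Combined: 4.124 × 0.08016 = 0.3306 mSv/h.

0.331 mSv/h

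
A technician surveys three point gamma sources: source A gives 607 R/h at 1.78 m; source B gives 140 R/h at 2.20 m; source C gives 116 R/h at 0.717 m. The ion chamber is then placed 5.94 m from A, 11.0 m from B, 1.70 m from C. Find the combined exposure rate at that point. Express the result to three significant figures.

Each source contributes Iᵢ·(dᵢ/rᵢ)²; contributions add.
A: 607 × (1.78/5.94)² = 54.51 R/h
B: 140 × (2.20/11.0)² = 5.600 R/h
C: 116 × (0.717/1.70)² = 20.63 R/h
Total = 54.51 + 5.600 + 20.63 = 80.74 R/h.

80.7 R/h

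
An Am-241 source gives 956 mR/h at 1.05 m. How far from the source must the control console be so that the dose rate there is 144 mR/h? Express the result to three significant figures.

2.71 m

By the inverse-square law, d₂ = d₁·√(I₁/I₂).
I₁/I₂ = 956/144 = 6.639, so d₂ = 1.05 × √6.639 = 2.705 m.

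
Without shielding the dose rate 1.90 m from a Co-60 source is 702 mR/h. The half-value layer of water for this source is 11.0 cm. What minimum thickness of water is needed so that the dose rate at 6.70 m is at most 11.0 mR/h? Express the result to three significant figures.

At 6.70 m, distance alone gives 702 × (1.90/6.70)² = 702 × 0.08042 = 56.45 mR/h.
Further attenuation needed: 56.45/11.0 = 5.132.
n = log₂(5.132) = 2.360 half-value layers.
Thickness = 2.360 × 11.0 cm = 25.96 cm.

26.0 cm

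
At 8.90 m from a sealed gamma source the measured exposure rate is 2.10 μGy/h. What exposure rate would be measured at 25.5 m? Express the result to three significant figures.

Since intensity falls as 1/r², scaling from 8.90 m to 25.5 m:
(8.90/25.5)² = 0.1218, so 2.10 × 0.1218 = 0.2558 μGy/h.

0.256 μGy/h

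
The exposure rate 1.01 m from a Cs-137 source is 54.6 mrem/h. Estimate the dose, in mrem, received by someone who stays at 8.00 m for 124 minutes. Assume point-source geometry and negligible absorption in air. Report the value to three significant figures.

Using I₁d₁² = I₂d₂², rate at 8.00 m:
54.6 × (1.01/8.00)² = 54.6 × 0.01594 = 0.8703 mrem/h.
Dose = rate × time = 0.8703 mrem/h × 2.067 h = 1.799 mrem.

1.80 mrem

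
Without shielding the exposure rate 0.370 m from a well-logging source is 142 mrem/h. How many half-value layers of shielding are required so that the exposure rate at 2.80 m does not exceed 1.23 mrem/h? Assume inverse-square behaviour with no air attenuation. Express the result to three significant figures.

At 2.80 m, distance alone gives (0.370/2.80)² = 0.01746, so 142 × 0.01746 = 2.479 mrem/h.
Further attenuation needed: 2.479/1.23 = 2.015.
n = log₂(2.015) = 1.011 half-value layers.

1.01 half-value layers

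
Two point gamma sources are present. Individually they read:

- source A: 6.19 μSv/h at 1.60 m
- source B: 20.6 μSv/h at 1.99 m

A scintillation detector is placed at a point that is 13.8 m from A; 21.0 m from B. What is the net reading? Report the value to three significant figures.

0.268 μSv/h

By superposition, sum each source's inverse-square contribution:
A: 6.19 × (1.60/13.8)² = 0.08321 μSv/h
B: 20.6 × (1.99/21.0)² = 0.1850 μSv/h
Total = 0.08321 + 0.1850 = 0.2682 μSv/h.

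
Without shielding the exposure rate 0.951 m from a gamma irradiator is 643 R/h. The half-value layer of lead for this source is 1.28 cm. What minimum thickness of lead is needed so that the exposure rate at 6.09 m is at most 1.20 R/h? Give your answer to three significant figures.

4.75 cm

At 6.09 m, distance alone gives (0.951/6.09)² = 0.02439, so 643 × 0.02439 = 15.68 R/h.
Further attenuation needed: 15.68/1.20 = 13.07.
n = log₂(13.07) = 3.708 half-value layers.
Thickness = 3.708 × 1.28 cm = 4.746 cm.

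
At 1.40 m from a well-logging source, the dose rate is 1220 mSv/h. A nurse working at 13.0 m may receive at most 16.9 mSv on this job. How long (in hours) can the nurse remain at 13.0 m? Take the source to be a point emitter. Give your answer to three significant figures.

Applying the 1/r² law, rate at 13.0 m:
(1.40/13.0)² = 0.01160, so 1220 × 0.01160 = 14.15 mSv/h.
Stay time = 16.9 mSv ÷ 14.15 mSv/h = 1.194 h.

1.19 h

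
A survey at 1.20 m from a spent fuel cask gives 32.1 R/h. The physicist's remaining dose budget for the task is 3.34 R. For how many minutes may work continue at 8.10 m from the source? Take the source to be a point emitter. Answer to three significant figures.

284 min

Using I₁d₁² = I₂d₂², rate at 8.10 m:
32.1 × (1.20/8.10)² = 32.1 × 0.02195 = 0.7046 R/h.
Stay time = 3.34 R ÷ 0.7046 R/h = 4.740 h = 284.4 min.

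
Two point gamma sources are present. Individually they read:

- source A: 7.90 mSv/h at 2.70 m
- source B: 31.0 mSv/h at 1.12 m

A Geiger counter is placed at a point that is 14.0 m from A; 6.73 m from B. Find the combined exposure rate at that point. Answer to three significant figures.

Each source contributes Iᵢ·(dᵢ/rᵢ)²; contributions add.
A: 7.90 × (2.70/14.0)² = 0.2938 mSv/h
B: 31.0 × (1.12/6.73)² = 0.8586 mSv/h
Total = 0.2938 + 0.8586 = 1.152 mSv/h.

1.15 mSv/h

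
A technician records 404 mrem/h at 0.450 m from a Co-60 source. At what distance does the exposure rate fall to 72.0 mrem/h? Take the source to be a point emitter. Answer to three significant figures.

Using I₁d₁² = I₂d₂², d₂ = d₁·√(I₁/I₂).
I₁/I₂ = 404/72.0 = 5.611, so d₂ = 0.450 × √5.611 = 1.066 m.

1.07 m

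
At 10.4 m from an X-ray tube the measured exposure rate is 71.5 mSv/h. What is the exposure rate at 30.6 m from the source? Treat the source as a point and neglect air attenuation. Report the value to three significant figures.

Applying the 1/r² law, scaling from 10.4 m to 30.6 m:
(10.4/30.6)² = 0.1155, so 71.5 × 0.1155 = 8.258 mSv/h.

8.26 mSv/h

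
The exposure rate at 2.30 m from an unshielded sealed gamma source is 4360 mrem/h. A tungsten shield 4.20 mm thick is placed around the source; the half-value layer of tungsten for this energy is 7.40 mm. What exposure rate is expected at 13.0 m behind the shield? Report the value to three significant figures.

92.1 mrem/h

Distance alone: (2.30/13.0)² = 0.03130, so 4360 × 0.03130 = 136.5 mrem/h.
Shield: 4.20/7.40 = 0.5676 half-value layers → attenuation 2^(−0.5676) = 0.6747.
Combined: 136.5 × 0.6747 = 92.10 mrem/h.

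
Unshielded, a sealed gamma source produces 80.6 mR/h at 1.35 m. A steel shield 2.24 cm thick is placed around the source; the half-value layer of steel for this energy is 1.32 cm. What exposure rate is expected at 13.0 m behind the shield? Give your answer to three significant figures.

0.268 mR/h

Distance alone: (1.35/13.0)² = 0.01078, so 80.6 × 0.01078 = 0.8689 mR/h.
Shield: 2.24/1.32 = 1.697 half-value layers → attenuation 2^(−1.697) = 0.3084.
Combined: 0.8689 × 0.3084 = 0.2680 mR/h.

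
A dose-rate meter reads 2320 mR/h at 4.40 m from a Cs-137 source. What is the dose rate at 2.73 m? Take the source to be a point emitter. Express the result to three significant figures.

6030 mR/h

Using I₁d₁² = I₂d₂², the rate at 2.73 m is
2320 × (4.40/2.73)² = 2320 × 2.598 = 6027 mR/h.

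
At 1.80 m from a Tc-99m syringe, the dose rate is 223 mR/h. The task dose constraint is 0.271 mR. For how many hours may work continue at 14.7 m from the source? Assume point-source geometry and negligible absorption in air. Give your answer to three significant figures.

0.0811 h

Applying the 1/r² law, rate at 14.7 m:
(1.80/14.7)² = 0.01499, so 223 × 0.01499 = 3.343 mR/h.
Stay time = 0.271 mR ÷ 3.343 mR/h = 0.08106 h.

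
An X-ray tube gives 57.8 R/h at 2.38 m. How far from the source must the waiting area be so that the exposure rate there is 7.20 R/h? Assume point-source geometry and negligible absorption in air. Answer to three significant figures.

Intensity scales as (d₁/d₂)², so d₂ = d₁·√(I₁/I₂).
I₁/I₂ = 57.8/7.20 = 8.028, so d₂ = 2.38 × √8.028 = 6.743 m.

6.74 m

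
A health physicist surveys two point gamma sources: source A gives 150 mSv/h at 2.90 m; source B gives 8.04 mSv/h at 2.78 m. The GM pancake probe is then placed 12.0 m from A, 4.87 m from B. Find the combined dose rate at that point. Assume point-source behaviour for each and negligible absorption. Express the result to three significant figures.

11.4 mSv/h

By superposition, sum each source's inverse-square contribution:
A: 150 × (2.90/12.0)² = 8.760 mSv/h
B: 8.04 × (2.78/4.87)² = 2.620 mSv/h
Total = 8.760 + 2.620 = 11.38 mSv/h.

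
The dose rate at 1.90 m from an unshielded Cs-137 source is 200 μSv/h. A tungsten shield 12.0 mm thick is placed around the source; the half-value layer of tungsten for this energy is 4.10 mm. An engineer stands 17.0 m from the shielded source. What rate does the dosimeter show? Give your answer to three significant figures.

0.329 μSv/h

Distance alone: 200 × (1.90/17.0)² = 200 × 0.01249 = 2.498 μSv/h.
Shield: 12.0/4.10 = 2.927 half-value layers → attenuation 2^(−2.927) = 0.1315.
Combined: 2.498 × 0.1315 = 0.3285 μSv/h.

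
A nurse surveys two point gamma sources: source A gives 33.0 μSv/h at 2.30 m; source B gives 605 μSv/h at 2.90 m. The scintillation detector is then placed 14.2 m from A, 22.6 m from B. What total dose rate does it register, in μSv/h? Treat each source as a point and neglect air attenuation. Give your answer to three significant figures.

Each source contributes Iᵢ·(dᵢ/rᵢ)²; contributions add.
A: 33.0 × (2.30/14.2)² = 0.8658 μSv/h
B: 605 × (2.90/22.6)² = 9.962 μSv/h
Total = 0.8658 + 9.962 = 10.83 μSv/h.

10.8 μSv/h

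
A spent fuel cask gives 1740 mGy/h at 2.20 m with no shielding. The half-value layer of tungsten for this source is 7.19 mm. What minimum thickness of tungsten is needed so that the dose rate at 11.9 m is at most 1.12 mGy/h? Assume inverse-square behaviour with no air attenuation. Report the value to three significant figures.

41.2 mm

At 11.9 m, distance alone gives (2.20/11.9)² = 0.03418, so 1740 × 0.03418 = 59.47 mGy/h.
Further attenuation needed: 59.47/1.12 = 53.10.
n = log₂(53.10) = 5.731 half-value layers.
Thickness = 5.731 × 7.19 mm = 41.21 mm.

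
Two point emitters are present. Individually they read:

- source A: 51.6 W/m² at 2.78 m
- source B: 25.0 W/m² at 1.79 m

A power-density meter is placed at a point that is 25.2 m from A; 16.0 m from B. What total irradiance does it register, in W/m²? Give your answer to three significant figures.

By superposition, sum each source's inverse-square contribution:
A: 51.6 × (2.78/25.2)² = 0.6280 W/m²
B: 25.0 × (1.79/16.0)² = 0.3129 W/m²
Total = 0.6280 + 0.3129 = 0.9409 W/m².

0.941 W/m²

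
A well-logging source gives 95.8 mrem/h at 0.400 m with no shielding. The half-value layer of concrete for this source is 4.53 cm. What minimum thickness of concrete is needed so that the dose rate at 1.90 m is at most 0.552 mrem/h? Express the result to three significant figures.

At 1.90 m, distance alone gives 95.8 × (0.400/1.90)² = 95.8 × 0.04432 = 4.246 mrem/h.
Further attenuation needed: 4.246/0.552 = 7.692.
n = log₂(7.692) = 2.943 half-value layers.
Thickness = 2.943 × 4.53 cm = 13.33 cm.

13.3 cm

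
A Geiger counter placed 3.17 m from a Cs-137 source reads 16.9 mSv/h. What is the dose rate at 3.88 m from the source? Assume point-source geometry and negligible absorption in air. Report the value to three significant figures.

11.3 mSv/h

By the inverse-square law, scaling from 3.17 m to 3.88 m:
(3.17/3.88)² = 0.6675, so 16.9 × 0.6675 = 11.28 mSv/h.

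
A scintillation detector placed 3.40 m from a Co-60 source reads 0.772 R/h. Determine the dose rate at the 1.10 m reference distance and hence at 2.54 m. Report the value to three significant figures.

7.38 R/h; 1.38 R/h

Since intensity falls as 1/r²,
At 1.10 m: 0.772 × (3.40/1.10)² = 0.772 × 9.554 = 7.376 R/h
At 2.54 m: (1.10/2.54)² = 0.1876, so 7.376 × 0.1876 = 1.384 R/h.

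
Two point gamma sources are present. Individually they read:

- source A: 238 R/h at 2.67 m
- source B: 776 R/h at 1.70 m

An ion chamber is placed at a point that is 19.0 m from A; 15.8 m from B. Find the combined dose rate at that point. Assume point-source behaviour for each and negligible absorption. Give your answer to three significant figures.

13.7 R/h

Each source contributes Iᵢ·(dᵢ/rᵢ)²; contributions add.
A: 238 × (2.67/19.0)² = 4.700 R/h
B: 776 × (1.70/15.8)² = 8.983 R/h
Total = 4.700 + 8.983 = 13.68 R/h.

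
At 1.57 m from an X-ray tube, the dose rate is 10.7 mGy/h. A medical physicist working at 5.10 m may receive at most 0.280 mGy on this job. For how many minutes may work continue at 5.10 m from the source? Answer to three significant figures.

Using I₁d₁² = I₂d₂², rate at 5.10 m:
10.7 × (1.57/5.10)² = 10.7 × 0.09477 = 1.014 mGy/h.
Stay time = 0.280 mGy ÷ 1.014 mGy/h = 0.2761 h = 16.57 min.

16.6 min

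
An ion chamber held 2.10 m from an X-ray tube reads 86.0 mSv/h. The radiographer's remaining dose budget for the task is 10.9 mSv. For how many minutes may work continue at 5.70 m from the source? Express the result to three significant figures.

Intensity scales as (d₁/d₂)², so rate at 5.70 m:
86.0 × (2.10/5.70)² = 86.0 × 0.1357 = 11.67 mSv/h.
Stay time = 10.9 mSv ÷ 11.67 mSv/h = 0.9340 h = 56.04 min.

56.0 min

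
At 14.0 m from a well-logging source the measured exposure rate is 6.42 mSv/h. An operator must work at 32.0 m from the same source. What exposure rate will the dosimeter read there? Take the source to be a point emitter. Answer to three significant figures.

1.23 mSv/h

Applying the 1/r² law, scaling from 14.0 m to 32.0 m:
(14.0/32.0)² = 0.1914, so 6.42 × 0.1914 = 1.229 mSv/h.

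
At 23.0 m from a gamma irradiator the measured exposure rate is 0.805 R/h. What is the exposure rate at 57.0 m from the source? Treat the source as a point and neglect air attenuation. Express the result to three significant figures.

Intensity scales as (d₁/d₂)², so scaling from 23.0 m to 57.0 m:
0.805 × (23.0/57.0)² = 0.805 × 0.1628 = 0.1311 R/h.

0.131 R/h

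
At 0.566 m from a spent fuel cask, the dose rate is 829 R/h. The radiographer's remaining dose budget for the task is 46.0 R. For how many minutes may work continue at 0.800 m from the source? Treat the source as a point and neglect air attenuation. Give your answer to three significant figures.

Using I₁d₁² = I₂d₂², rate at 0.800 m:
(0.566/0.800)² = 0.5006, so 829 × 0.5006 = 415.0 R/h.
Stay time = 46.0 R ÷ 415.0 R/h = 0.1108 h = 6.648 min.

6.65 min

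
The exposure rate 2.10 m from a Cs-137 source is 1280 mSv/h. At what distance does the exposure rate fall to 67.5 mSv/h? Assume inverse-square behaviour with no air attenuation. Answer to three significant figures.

Applying the 1/r² law, d₂ = d₁·√(I₁/I₂).
I₁/I₂ = 1280/67.5 = 18.96, so d₂ = 2.10 × √18.96 = 9.144 m.

9.14 m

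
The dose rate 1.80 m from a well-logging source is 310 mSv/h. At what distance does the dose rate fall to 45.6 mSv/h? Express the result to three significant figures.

By the inverse-square law, d₂ = d₁·√(I₁/I₂).
I₁/I₂ = 310/45.6 = 6.798, so d₂ = 1.80 × √6.798 = 4.693 m.

4.69 m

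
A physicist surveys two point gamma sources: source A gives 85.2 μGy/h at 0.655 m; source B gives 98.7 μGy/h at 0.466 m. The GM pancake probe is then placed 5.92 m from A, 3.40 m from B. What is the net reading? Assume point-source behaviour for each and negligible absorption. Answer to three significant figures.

Each source contributes Iᵢ·(dᵢ/rᵢ)²; contributions add.
A: 85.2 × (0.655/5.92)² = 1.043 μGy/h
B: 98.7 × (0.466/3.40)² = 1.854 μGy/h
Total = 1.043 + 1.854 = 2.897 μGy/h.

2.90 μGy/h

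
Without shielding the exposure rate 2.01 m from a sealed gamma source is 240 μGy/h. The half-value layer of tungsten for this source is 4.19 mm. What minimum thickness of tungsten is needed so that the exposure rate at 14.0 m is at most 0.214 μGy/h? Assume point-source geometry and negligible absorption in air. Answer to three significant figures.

At 14.0 m, distance alone gives (2.01/14.0)² = 0.02061, so 240 × 0.02061 = 4.946 μGy/h.
Further attenuation needed: 4.946/0.214 = 23.11.
n = log₂(23.11) = 4.530 half-value layers.
Thickness = 4.530 × 4.19 mm = 18.98 mm.

19.0 mm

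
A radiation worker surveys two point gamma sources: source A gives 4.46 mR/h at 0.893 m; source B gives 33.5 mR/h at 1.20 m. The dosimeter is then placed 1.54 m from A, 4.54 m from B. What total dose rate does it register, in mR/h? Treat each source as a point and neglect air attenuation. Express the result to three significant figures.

By superposition, sum each source's inverse-square contribution:
A: 4.46 × (0.893/1.54)² = 1.500 mR/h
B: 33.5 × (1.20/4.54)² = 2.340 mR/h
Total = 1.500 + 2.340 = 3.840 mR/h.

3.84 mR/h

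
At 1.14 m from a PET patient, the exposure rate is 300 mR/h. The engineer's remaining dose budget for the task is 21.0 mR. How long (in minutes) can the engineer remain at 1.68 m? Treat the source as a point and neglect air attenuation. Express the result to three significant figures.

9.12 min

Applying the 1/r² law, rate at 1.68 m:
(1.14/1.68)² = 0.4605, so 300 × 0.4605 = 138.2 mR/h.
Stay time = 21.0 mR ÷ 138.2 mR/h = 0.1520 h = 9.120 min.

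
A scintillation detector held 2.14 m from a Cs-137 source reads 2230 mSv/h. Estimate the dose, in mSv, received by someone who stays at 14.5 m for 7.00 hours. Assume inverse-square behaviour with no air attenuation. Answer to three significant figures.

340 mSv

Intensity scales as (d₁/d₂)², so rate at 14.5 m:
(2.14/14.5)² = 0.02178, so 2230 × 0.02178 = 48.57 mSv/h.
Dose = rate × time = 48.57 mSv/h × 7.000 h = 340.0 mSv.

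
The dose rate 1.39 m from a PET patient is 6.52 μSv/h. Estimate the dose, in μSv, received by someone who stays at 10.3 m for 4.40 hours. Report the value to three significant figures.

Intensity scales as (d₁/d₂)², so rate at 10.3 m:
(1.39/10.3)² = 0.01821, so 6.52 × 0.01821 = 0.1187 μSv/h.
Dose = rate × time = 0.1187 μSv/h × 4.400 h = 0.5223 μSv.

0.522 μSv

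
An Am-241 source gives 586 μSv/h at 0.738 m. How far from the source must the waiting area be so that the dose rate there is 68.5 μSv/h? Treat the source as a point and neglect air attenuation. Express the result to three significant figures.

2.16 m

Using I₁d₁² = I₂d₂², d₂ = d₁·√(I₁/I₂).
I₁/I₂ = 586/68.5 = 8.555, so d₂ = 0.738 × √8.555 = 2.159 m.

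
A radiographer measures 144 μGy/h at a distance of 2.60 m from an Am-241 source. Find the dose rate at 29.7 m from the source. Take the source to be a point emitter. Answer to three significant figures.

1.10 μGy/h

Applying the 1/r² law, the rate at 29.7 m is
(2.60/29.7)² = 0.007664, so 144 × 0.007664 = 1.104 μGy/h.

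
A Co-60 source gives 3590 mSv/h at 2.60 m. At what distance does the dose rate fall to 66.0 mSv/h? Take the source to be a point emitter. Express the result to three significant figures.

19.2 m

Intensity scales as (d₁/d₂)², so d₂ = d₁·√(I₁/I₂).
I₁/I₂ = 3590/66.0 = 54.39, so d₂ = 2.60 × √54.39 = 19.17 m.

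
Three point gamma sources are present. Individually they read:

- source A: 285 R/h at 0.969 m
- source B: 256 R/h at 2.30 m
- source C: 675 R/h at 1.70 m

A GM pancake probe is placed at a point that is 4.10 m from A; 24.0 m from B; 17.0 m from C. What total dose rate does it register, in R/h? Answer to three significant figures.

Each source contributes Iᵢ·(dᵢ/rᵢ)²; contributions add.
A: 285 × (0.969/4.10)² = 15.92 R/h
B: 256 × (2.30/24.0)² = 2.351 R/h
C: 675 × (1.70/17.0)² = 6.750 R/h
Total = 15.92 + 2.351 + 6.750 = 25.02 R/h.

25.0 R/h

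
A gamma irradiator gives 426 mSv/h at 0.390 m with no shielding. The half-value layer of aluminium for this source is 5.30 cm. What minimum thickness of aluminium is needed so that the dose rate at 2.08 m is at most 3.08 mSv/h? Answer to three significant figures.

At 2.08 m, distance alone gives (0.390/2.08)² = 0.03516, so 426 × 0.03516 = 14.98 mSv/h.
Further attenuation needed: 14.98/3.08 = 4.864.
n = log₂(4.864) = 2.282 half-value layers.
Thickness = 2.282 × 5.30 cm = 12.09 cm.

12.1 cm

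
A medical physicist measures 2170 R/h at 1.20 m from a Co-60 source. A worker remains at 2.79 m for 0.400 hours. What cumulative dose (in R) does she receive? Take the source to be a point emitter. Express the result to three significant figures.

161 R

Using I₁d₁² = I₂d₂², rate at 2.79 m:
2170 × (1.20/2.79)² = 2170 × 0.1850 = 401.4 R/h.
Dose = rate × time = 401.4 R/h × 0.4000 h = 160.6 R.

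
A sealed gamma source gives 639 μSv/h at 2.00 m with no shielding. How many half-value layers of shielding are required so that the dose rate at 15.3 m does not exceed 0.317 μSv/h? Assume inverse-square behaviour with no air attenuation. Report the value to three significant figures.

At 15.3 m, distance alone gives (2.00/15.3)² = 0.01709, so 639 × 0.01709 = 10.92 μSv/h.
Further attenuation needed: 10.92/0.317 = 34.45.
n = log₂(34.45) = 5.106 half-value layers.

5.11 half-value layers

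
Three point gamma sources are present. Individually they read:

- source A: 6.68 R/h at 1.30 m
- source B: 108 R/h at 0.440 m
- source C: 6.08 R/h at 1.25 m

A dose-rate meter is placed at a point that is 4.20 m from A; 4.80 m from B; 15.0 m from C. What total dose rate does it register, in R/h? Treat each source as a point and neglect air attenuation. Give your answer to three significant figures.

Each source contributes Iᵢ·(dᵢ/rᵢ)²; contributions add.
A: 6.68 × (1.30/4.20)² = 0.6400 R/h
B: 108 × (0.440/4.80)² = 0.9075 R/h
C: 6.08 × (1.25/15.0)² = 0.04222 R/h
Total = 0.6400 + 0.9075 + 0.04222 = 1.590 R/h.

1.59 R/h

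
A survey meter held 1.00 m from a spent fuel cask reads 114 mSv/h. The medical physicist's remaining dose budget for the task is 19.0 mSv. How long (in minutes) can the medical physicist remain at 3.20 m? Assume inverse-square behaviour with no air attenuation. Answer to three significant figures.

102 min

Using I₁d₁² = I₂d₂², rate at 3.20 m:
114 × (1.00/3.20)² = 114 × 0.09766 = 11.13 mSv/h.
Stay time = 19.0 mSv ÷ 11.13 mSv/h = 1.707 h = 102.4 min.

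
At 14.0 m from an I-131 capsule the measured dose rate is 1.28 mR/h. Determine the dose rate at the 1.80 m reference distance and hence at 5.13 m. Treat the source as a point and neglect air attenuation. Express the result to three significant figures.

Intensity scales as (d₁/d₂)², so
At 1.80 m: (14.0/1.80)² = 60.49, so 1.28 × 60.49 = 77.43 mR/h
At 5.13 m: 77.43 × (1.80/5.13)² = 77.43 × 0.1231 = 9.532 mR/h.

77.4 mR/h; 9.53 mR/h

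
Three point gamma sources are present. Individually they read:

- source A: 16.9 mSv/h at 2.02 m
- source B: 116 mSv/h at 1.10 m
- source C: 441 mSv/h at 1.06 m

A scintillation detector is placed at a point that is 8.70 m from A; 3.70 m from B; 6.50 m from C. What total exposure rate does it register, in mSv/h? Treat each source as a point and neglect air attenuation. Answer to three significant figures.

22.9 mSv/h

Each source contributes Iᵢ·(dᵢ/rᵢ)²; contributions add.
A: 16.9 × (2.02/8.70)² = 0.9111 mSv/h
B: 116 × (1.10/3.70)² = 10.25 mSv/h
C: 441 × (1.06/6.50)² = 11.73 mSv/h
Total = 0.9111 + 10.25 + 11.73 = 22.89 mSv/h.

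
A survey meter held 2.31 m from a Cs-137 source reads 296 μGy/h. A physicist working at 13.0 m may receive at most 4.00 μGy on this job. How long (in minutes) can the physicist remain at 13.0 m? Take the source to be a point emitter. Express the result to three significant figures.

25.7 min

Using I₁d₁² = I₂d₂², rate at 13.0 m:
296 × (2.31/13.0)² = 296 × 0.03157 = 9.345 μGy/h.
Stay time = 4.00 μGy ÷ 9.345 μGy/h = 0.4280 h = 25.68 min.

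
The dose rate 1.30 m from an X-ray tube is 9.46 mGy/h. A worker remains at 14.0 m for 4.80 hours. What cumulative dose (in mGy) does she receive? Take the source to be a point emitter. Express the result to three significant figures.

Since intensity falls as 1/r², rate at 14.0 m:
(1.30/14.0)² = 0.008622, so 9.46 × 0.008622 = 0.08156 mGy/h.
Dose = rate × time = 0.08156 mGy/h × 4.800 h = 0.3915 mGy.

0.392 mGy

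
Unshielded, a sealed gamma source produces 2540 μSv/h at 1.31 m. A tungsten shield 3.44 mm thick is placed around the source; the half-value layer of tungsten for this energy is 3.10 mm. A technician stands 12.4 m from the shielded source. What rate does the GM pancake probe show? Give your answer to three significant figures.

Distance alone: 2540 × (1.31/12.4)² = 2540 × 0.01116 = 28.35 μSv/h.
Shield: 3.44/3.10 = 1.110 half-value layers → attenuation 2^(−1.110) = 0.4633.
Combined: 28.35 × 0.4633 = 13.13 μSv/h.

13.1 μSv/h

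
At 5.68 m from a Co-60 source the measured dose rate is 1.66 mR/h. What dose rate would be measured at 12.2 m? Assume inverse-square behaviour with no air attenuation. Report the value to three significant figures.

Applying the 1/r² law, scaling from 5.68 m to 12.2 m:
1.66 × (5.68/12.2)² = 1.66 × 0.2168 = 0.3599 mR/h.

0.360 mR/h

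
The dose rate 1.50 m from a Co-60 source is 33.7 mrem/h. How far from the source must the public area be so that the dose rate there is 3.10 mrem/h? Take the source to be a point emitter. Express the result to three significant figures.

4.95 m

Since intensity falls as 1/r², d₂ = d₁·√(I₁/I₂).
I₁/I₂ = 33.7/3.10 = 10.87, so d₂ = 1.50 × √10.87 = 4.945 m.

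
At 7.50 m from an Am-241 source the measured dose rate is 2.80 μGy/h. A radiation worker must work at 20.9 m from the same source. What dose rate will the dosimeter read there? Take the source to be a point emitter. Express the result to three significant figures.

Applying the 1/r² law, scaling from 7.50 m to 20.9 m:
(7.50/20.9)² = 0.1288, so 2.80 × 0.1288 = 0.3606 μGy/h.

0.361 μGy/h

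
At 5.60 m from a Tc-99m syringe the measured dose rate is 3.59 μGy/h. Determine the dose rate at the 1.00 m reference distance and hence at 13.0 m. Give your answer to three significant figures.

Since intensity falls as 1/r²,
At 1.00 m: 3.59 × (5.60/1.00)² = 3.59 × 31.36 = 112.6 μGy/h
At 13.0 m: (1.00/13.0)² = 0.005917, so 112.6 × 0.005917 = 0.6663 μGy/h.

113 μGy/h; 0.666 μGy/h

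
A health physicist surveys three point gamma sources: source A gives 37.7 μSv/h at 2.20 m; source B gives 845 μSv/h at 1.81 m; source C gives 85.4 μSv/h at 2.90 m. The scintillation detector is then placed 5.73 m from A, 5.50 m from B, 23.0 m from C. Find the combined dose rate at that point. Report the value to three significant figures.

Each source contributes Iᵢ·(dᵢ/rᵢ)²; contributions add.
A: 37.7 × (2.20/5.73)² = 5.557 μSv/h
B: 845 × (1.81/5.50)² = 91.51 μSv/h
C: 85.4 × (2.90/23.0)² = 1.358 μSv/h
Total = 5.557 + 91.51 + 1.358 = 98.43 μSv/h.

98.4 μSv/h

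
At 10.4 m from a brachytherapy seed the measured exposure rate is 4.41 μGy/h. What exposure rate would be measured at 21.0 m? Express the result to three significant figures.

Using I₁d₁² = I₂d₂², scaling from 10.4 m to 21.0 m:
4.41 × (10.4/21.0)² = 4.41 × 0.2453 = 1.082 μGy/h.

1.08 μGy/h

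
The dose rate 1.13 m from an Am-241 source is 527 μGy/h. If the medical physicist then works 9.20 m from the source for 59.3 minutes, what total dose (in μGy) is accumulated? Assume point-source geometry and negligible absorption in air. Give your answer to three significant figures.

7.86 μGy

Using I₁d₁² = I₂d₂², rate at 9.20 m:
527 × (1.13/9.20)² = 527 × 0.01509 = 7.952 μGy/h.
Dose = rate × time = 7.952 μGy/h × 0.9883 h = 7.859 μGy.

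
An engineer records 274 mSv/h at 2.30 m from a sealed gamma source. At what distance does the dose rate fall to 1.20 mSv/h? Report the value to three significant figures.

By the inverse-square law, d₂ = d₁·√(I₁/I₂).
I₁/I₂ = 274/1.20 = 228.3, so d₂ = 2.30 × √228.3 = 34.75 m.

34.8 m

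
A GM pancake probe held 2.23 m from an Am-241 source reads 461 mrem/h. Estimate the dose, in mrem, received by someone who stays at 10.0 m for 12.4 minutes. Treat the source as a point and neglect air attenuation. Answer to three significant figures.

Intensity scales as (d₁/d₂)², so rate at 10.0 m:
461 × (2.23/10.0)² = 461 × 0.04973 = 22.93 mrem/h.
Dose = rate × time = 22.93 mrem/h × 0.2067 h = 4.740 mrem.

4.74 mrem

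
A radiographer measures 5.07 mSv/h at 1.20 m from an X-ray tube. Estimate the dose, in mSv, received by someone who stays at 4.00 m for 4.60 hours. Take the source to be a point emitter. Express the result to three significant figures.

Intensity scales as (d₁/d₂)², so rate at 4.00 m:
5.07 × (1.20/4.00)² = 5.07 × 0.09000 = 0.4563 mSv/h.
Dose = rate × time = 0.4563 mSv/h × 4.600 h = 2.099 mSv.

2.10 mSv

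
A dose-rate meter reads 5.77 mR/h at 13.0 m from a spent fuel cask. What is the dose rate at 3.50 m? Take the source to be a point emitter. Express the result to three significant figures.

Intensity scales as (d₁/d₂)², so the rate at 3.50 m is
5.77 × (13.0/3.50)² = 5.77 × 13.80 = 79.63 mR/h.

79.6 mR/h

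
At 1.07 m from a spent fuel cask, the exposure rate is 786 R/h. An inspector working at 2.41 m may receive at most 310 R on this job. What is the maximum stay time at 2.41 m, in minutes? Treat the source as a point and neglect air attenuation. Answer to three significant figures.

Using I₁d₁² = I₂d₂², rate at 2.41 m:
(1.07/2.41)² = 0.1971, so 786 × 0.1971 = 154.9 R/h.
Stay time = 310 R ÷ 154.9 R/h = 2.001 h = 120.1 min.

120 min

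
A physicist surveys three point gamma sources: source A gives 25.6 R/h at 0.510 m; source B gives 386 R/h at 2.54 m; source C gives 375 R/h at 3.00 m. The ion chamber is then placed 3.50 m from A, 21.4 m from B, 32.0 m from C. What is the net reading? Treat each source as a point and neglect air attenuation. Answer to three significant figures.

By superposition, sum each source's inverse-square contribution:
A: 25.6 × (0.510/3.50)² = 0.5436 R/h
B: 386 × (2.54/21.4)² = 5.438 R/h
C: 375 × (3.00/32.0)² = 3.296 R/h
Total = 0.5436 + 5.438 + 3.296 = 9.278 R/h.

9.28 R/h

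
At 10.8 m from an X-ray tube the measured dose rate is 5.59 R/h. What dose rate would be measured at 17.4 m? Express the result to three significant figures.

2.15 R/h

By the inverse-square law, scaling from 10.8 m to 17.4 m:
(10.8/17.4)² = 0.3853, so 5.59 × 0.3853 = 2.154 R/h.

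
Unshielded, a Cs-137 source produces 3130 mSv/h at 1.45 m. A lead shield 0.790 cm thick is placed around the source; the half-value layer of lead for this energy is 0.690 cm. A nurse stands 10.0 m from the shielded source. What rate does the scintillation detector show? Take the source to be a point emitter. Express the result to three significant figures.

29.8 mSv/h

Distance alone: 3130 × (1.45/10.0)² = 3130 × 0.02102 = 65.79 mSv/h.
Shield: 0.790/0.690 = 1.145 half-value layers → attenuation 2^(−1.145) = 0.4522.
Combined: 65.79 × 0.4522 = 29.75 mSv/h.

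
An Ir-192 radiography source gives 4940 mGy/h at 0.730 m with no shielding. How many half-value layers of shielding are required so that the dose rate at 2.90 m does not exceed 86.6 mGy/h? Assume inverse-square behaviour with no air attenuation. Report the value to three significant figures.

1.85 half-value layers

At 2.90 m, distance alone gives (0.730/2.90)² = 0.06337, so 4940 × 0.06337 = 313.0 mGy/h.
Further attenuation needed: 313.0/86.6 = 3.614.
n = log₂(3.614) = 1.854 half-value layers.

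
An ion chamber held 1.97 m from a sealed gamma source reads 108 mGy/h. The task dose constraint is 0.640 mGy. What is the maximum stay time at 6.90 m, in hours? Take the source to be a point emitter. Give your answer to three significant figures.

Applying the 1/r² law, rate at 6.90 m:
108 × (1.97/6.90)² = 108 × 0.08151 = 8.803 mGy/h.
Stay time = 0.640 mGy ÷ 8.803 mGy/h = 0.07270 h.

0.0727 h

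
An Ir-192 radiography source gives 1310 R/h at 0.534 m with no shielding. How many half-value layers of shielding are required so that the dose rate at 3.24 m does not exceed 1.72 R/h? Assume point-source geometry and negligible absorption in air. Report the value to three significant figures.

At 3.24 m, distance alone gives 1310 × (0.534/3.24)² = 1310 × 0.02716 = 35.58 R/h.
Further attenuation needed: 35.58/1.72 = 20.69.
n = log₂(20.69) = 4.371 half-value layers.

4.37 half-value layers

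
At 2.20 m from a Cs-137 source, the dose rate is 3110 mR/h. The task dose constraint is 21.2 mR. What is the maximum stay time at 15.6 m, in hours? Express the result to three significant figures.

Applying the 1/r² law, rate at 15.6 m:
3110 × (2.20/15.6)² = 3110 × 0.01989 = 61.86 mR/h.
Stay time = 21.2 mR ÷ 61.86 mR/h = 0.3427 h.

0.343 h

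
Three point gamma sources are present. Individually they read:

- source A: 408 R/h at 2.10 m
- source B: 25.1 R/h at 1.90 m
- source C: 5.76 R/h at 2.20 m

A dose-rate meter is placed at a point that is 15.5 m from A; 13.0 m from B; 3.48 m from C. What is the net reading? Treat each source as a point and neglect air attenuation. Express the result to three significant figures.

10.3 R/h

Each source contributes Iᵢ·(dᵢ/rᵢ)²; contributions add.
A: 408 × (2.10/15.5)² = 7.489 R/h
B: 25.1 × (1.90/13.0)² = 0.5362 R/h
C: 5.76 × (2.20/3.48)² = 2.302 R/h
Total = 7.489 + 0.5362 + 2.302 = 10.33 R/h.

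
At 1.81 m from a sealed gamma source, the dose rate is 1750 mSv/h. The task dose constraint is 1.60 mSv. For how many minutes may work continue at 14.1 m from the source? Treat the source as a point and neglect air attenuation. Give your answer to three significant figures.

Since intensity falls as 1/r², rate at 14.1 m:
1750 × (1.81/14.1)² = 1750 × 0.01648 = 28.84 mSv/h.
Stay time = 1.60 mSv ÷ 28.84 mSv/h = 0.05548 h = 3.329 min.

3.33 min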